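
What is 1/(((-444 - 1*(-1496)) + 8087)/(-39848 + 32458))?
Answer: -7390/9139 ≈ -0.80862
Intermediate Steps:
1/(((-444 - 1*(-1496)) + 8087)/(-39848 + 32458)) = 1/(((-444 + 1496) + 8087)/(-7390)) = 1/((1052 + 8087)*(-1/7390)) = 1/(9139*(-1/7390)) = 1/(-9139/7390) = -7390/9139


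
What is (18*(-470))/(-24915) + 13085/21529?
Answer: 33876541/35759669 ≈ 0.94734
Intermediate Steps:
(18*(-470))/(-24915) + 13085/21529 = -8460*(-1/24915) + 13085*(1/21529) = 564/1661 + 13085/21529 = 33876541/35759669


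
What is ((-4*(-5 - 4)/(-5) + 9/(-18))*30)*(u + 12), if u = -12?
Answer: 0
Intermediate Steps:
((-4*(-5 - 4)/(-5) + 9/(-18))*30)*(u + 12) = ((-4*(-5 - 4)/(-5) + 9/(-18))*30)*(-12 + 12) = ((-4*(-9)*(-1/5) + 9*(-1/18))*30)*0 = ((36*(-1/5) - 1/2)*30)*0 = ((-36/5 - 1/2)*30)*0 = -77/10*30*0 = -231*0 = 0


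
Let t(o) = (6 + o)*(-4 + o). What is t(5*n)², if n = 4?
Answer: 173056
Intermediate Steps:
t(o) = (-4 + o)*(6 + o)
t(5*n)² = (-24 + (5*4)² + 2*(5*4))² = (-24 + 20² + 2*20)² = (-24 + 400 + 40)² = 416² = 173056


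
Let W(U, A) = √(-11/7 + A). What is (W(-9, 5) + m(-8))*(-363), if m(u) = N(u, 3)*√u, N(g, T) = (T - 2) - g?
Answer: -726*√42/7 - 6534*I*√2 ≈ -672.15 - 9240.5*I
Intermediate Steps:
W(U, A) = √(-11/7 + A) (W(U, A) = √(-11*⅐ + A) = √(-11/7 + A))
N(g, T) = -2 + T - g (N(g, T) = (-2 + T) - g = -2 + T - g)
m(u) = √u*(1 - u) (m(u) = (-2 + 3 - u)*√u = (1 - u)*√u = √u*(1 - u))
(W(-9, 5) + m(-8))*(-363) = (√(-77 + 49*5)/7 + √(-8)*(1 - 1*(-8)))*(-363) = (√(-77 + 245)/7 + (2*I*√2)*(1 + 8))*(-363) = (√168/7 + (2*I*√2)*9)*(-363) = ((2*√42)/7 + 18*I*√2)*(-363) = (2*√42/7 + 18*I*√2)*(-363) = -726*√42/7 - 6534*I*√2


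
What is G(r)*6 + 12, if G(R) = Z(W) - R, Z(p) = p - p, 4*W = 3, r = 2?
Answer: 0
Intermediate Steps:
W = ¾ (W = (¼)*3 = ¾ ≈ 0.75000)
Z(p) = 0
G(R) = -R (G(R) = 0 - R = -R)
G(r)*6 + 12 = -1*2*6 + 12 = -2*6 + 12 = -12 + 12 = 0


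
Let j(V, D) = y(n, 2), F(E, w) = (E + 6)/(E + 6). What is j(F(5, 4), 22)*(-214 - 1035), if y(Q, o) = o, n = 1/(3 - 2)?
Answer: -2498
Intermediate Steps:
n = 1 (n = 1/1 = 1)
F(E, w) = 1 (F(E, w) = (6 + E)/(6 + E) = 1)
j(V, D) = 2
j(F(5, 4), 22)*(-214 - 1035) = 2*(-214 - 1035) = 2*(-1249) = -2498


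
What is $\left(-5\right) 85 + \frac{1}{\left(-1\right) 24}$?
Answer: $- \frac{10201}{24} \approx -425.04$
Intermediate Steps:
$\left(-5\right) 85 + \frac{1}{\left(-1\right) 24} = -425 + \frac{1}{-24} = -425 - \frac{1}{24} = - \frac{10201}{24}$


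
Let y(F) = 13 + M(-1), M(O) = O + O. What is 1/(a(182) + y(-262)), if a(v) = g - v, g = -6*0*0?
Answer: -1/171 ≈ -0.0058480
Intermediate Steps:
g = 0 (g = 0*0 = 0)
M(O) = 2*O
a(v) = -v (a(v) = 0 - v = -v)
y(F) = 11 (y(F) = 13 + 2*(-1) = 13 - 2 = 11)
1/(a(182) + y(-262)) = 1/(-1*182 + 11) = 1/(-182 + 11) = 1/(-171) = -1/171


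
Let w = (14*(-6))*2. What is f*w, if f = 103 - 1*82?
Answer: -3528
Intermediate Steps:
f = 21 (f = 103 - 82 = 21)
w = -168 (w = -84*2 = -168)
f*w = 21*(-168) = -3528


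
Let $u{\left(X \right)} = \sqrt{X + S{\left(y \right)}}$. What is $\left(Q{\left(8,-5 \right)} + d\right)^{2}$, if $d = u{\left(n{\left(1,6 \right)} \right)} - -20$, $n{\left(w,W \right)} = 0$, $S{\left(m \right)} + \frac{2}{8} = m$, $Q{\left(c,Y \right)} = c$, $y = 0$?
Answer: $\frac{\left(56 + i\right)^{2}}{4} \approx 783.75 + 28.0 i$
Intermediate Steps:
$S{\left(m \right)} = - \frac{1}{4} + m$
$u{\left(X \right)} = \sqrt{- \frac{1}{4} + X}$ ($u{\left(X \right)} = \sqrt{X + \left(- \frac{1}{4} + 0\right)} = \sqrt{X - \frac{1}{4}} = \sqrt{- \frac{1}{4} + X}$)
$d = 20 + \frac{i}{2}$ ($d = \frac{\sqrt{-1 + 4 \cdot 0}}{2} - -20 = \frac{\sqrt{-1 + 0}}{2} + 20 = \frac{\sqrt{-1}}{2} + 20 = \frac{i}{2} + 20 = 20 + \frac{i}{2} \approx 20.0 + 0.5 i$)
$\left(Q{\left(8,-5 \right)} + d\right)^{2} = \left(8 + \left(20 + \frac{i}{2}\right)\right)^{2} = \left(28 + \frac{i}{2}\right)^{2}$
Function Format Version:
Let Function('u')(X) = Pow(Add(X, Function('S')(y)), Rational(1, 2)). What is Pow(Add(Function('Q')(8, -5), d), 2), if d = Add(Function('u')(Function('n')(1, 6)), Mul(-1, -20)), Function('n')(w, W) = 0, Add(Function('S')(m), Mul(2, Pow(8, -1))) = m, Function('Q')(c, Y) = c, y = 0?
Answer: Mul(Rational(1, 4), Pow(Add(56, I), 2)) ≈ Add(783.75, Mul(28.000, I))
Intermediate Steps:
Function('S')(m) = Add(Rational(-1, 4), m)
Function('u')(X) = Pow(Add(Rational(-1, 4), X), Rational(1, 2)) (Function('u')(X) = Pow(Add(X, Add(Rational(-1, 4), 0)), Rational(1, 2)) = Pow(Add(X, Rational(-1, 4)), Rational(1, 2)) = Pow(Add(Rational(-1, 4), X), Rational(1, 2)))
d = Add(20, Mul(Rational(1, 2), I)) (d = Add(Mul(Rational(1, 2), Pow(Add(-1, Mul(4, 0)), Rational(1, 2))), Mul(-1, -20)) = Add(Mul(Rational(1, 2), Pow(Add(-1, 0), Rational(1, 2))), 20) = Add(Mul(Rational(1, 2), Pow(-1, Rational(1, 2))), 20) = Add(Mul(Rational(1, 2), I), 20) = Add(20, Mul(Rational(1, 2), I)) ≈ Add(20.000, Mul(0.50000, I)))
Pow(Add(Function('Q')(8, -5), d), 2) = Pow(Add(8, Add(20, Mul(Rational(1, 2), I))), 2) = Pow(Add(28, Mul(Rational(1, 2), I)), 2)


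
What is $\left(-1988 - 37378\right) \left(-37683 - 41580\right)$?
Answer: $3120267258$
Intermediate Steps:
$\left(-1988 - 37378\right) \left(-37683 - 41580\right) = \left(-39366\right) \left(-79263\right) = 3120267258$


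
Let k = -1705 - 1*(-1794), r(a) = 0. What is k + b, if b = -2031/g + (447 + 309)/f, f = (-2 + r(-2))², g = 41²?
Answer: 465287/1681 ≈ 276.79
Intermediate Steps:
k = 89 (k = -1705 + 1794 = 89)
g = 1681
f = 4 (f = (-2 + 0)² = (-2)² = 4)
b = 315678/1681 (b = -2031/1681 + (447 + 309)/4 = -2031*1/1681 + 756*(¼) = -2031/1681 + 189 = 315678/1681 ≈ 187.79)
k + b = 89 + 315678/1681 = 465287/1681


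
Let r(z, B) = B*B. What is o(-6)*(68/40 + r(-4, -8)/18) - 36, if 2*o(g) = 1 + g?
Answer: -1769/36 ≈ -49.139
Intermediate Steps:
r(z, B) = B²
o(g) = ½ + g/2 (o(g) = (1 + g)/2 = ½ + g/2)
o(-6)*(68/40 + r(-4, -8)/18) - 36 = (½ + (½)*(-6))*(68/40 + (-8)²/18) - 36 = (½ - 3)*(68*(1/40) + 64*(1/18)) - 36 = -5*(17/10 + 32/9)/2 - 36 = -5/2*473/90 - 36 = -473/36 - 36 = -1769/36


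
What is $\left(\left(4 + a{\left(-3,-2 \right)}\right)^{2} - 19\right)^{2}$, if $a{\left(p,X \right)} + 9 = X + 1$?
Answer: $289$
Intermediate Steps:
$a{\left(p,X \right)} = -8 + X$ ($a{\left(p,X \right)} = -9 + \left(X + 1\right) = -9 + \left(1 + X\right) = -8 + X$)
$\left(\left(4 + a{\left(-3,-2 \right)}\right)^{2} - 19\right)^{2} = \left(\left(4 - 10\right)^{2} - 19\right)^{2} = \left(\left(-6\right)^{2} - 19\right)^{2} = \left(36 - 19\right)^{2} = 17^{2} = 289$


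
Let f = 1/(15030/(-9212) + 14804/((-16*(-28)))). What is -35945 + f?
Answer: -41606624157/1157509 ≈ -35945.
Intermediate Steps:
f = 36848/1157509 (f = 1/(15030*(-1/9212) + 14804/448) = 1/(-7515/4606 + 14804*(1/448)) = 1/(-7515/4606 + 3701/112) = 1/(1157509/36848) = 36848/1157509 ≈ 0.031834)
-35945 + f = -35945 + 36848/1157509 = -41606624157/1157509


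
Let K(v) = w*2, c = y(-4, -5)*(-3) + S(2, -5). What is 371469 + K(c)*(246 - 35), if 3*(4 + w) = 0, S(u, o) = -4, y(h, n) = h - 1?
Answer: 369781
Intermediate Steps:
y(h, n) = -1 + h
w = -4 (w = -4 + (⅓)*0 = -4 + 0 = -4)
c = 11 (c = (-1 - 4)*(-3) - 4 = -5*(-3) - 4 = 15 - 4 = 11)
K(v) = -8 (K(v) = -4*2 = -8)
371469 + K(c)*(246 - 35) = 371469 - 8*(246 - 35) = 371469 - 8*211 = 371469 - 1688 = 369781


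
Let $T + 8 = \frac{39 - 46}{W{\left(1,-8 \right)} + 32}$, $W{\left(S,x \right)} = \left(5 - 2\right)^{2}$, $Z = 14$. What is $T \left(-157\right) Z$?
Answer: $\frac{736330}{41} \approx 17959.0$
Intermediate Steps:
$W{\left(S,x \right)} = 9$ ($W{\left(S,x \right)} = 3^{2} = 9$)
$T = - \frac{335}{41}$ ($T = -8 + \frac{39 - 46}{9 + 32} = -8 - \frac{7}{41} = - \frac{335}{41} \approx -8.1707$)
$T \left(-157\right) Z = \left(- \frac{335}{41}\right) \left(-157\right) 14 = \frac{52595}{41} \cdot 14 = \frac{736330}{41}$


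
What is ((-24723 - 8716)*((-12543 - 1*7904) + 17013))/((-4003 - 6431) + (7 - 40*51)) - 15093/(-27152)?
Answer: -445380446503/48357712 ≈ -9210.1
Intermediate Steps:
((-24723 - 8716)*((-12543 - 1*7904) + 17013))/((-4003 - 6431) + (7 - 40*51)) - 15093/(-27152) = (-33439*((-12543 - 7904) + 17013))/(-10434 + (7 - 2040)) - 15093*(-1/27152) = (-33439*(-20447 + 17013))/(-10434 - 2033) + 15093/27152 = -33439*(-3434)/(-12467) + 15093/27152 = 114829526*(-1/12467) + 15093/27152 = -16404218/1781 + 15093/27152 = -445380446503/48357712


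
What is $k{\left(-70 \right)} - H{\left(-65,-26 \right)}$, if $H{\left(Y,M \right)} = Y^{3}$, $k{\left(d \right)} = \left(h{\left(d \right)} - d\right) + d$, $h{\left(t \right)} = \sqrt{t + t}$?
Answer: $274625 + 2 i \sqrt{35} \approx 2.7463 \cdot 10^{5} + 11.832 i$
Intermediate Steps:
$h{\left(t \right)} = \sqrt{2} \sqrt{t}$ ($h{\left(t \right)} = \sqrt{2 t} = \sqrt{2} \sqrt{t}$)
$k{\left(d \right)} = \sqrt{2} \sqrt{d}$ ($k{\left(d \right)} = \left(\sqrt{2} \sqrt{d} - d\right) + d = \left(- d + \sqrt{2} \sqrt{d}\right) + d = \sqrt{2} \sqrt{d}$)
$k{\left(-70 \right)} - H{\left(-65,-26 \right)} = \sqrt{2} \sqrt{-70} - \left(-65\right)^{3} = \sqrt{2} i \sqrt{70} - -274625 = 2 i \sqrt{35} + 274625 = 274625 + 2 i \sqrt{35}$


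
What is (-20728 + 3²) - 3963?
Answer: -24682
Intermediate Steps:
(-20728 + 3²) - 3963 = (-20728 + 9) - 3963 = -20719 - 3963 = -24682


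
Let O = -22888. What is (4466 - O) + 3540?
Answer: 30894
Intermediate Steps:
(4466 - O) + 3540 = (4466 - 1*(-22888)) + 3540 = (4466 + 22888) + 3540 = 27354 + 3540 = 30894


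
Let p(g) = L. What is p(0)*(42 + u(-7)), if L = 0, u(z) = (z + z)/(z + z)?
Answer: 0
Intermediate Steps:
u(z) = 1 (u(z) = (2*z)/((2*z)) = (2*z)*(1/(2*z)) = 1)
p(g) = 0
p(0)*(42 + u(-7)) = 0*(42 + 1) = 0*43 = 0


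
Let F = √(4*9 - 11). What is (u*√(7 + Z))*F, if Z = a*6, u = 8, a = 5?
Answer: 40*√37 ≈ 243.31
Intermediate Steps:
Z = 30 (Z = 5*6 = 30)
F = 5 (F = √(36 - 11) = √25 = 5)
(u*√(7 + Z))*F = (8*√(7 + 30))*5 = (8*√37)*5 = 40*√37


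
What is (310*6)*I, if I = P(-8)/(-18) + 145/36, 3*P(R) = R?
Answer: 69905/9 ≈ 7767.2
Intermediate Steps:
P(R) = R/3
I = 451/108 (I = ((1/3)*(-8))/(-18) + 145/36 = -8/3*(-1/18) + 145*(1/36) = 4/27 + 145/36 = 451/108 ≈ 4.1759)
(310*6)*I = (310*6)*(451/108) = 1860*(451/108) = 69905/9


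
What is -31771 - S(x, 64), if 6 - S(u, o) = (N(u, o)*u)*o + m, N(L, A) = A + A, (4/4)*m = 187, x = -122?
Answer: -1031014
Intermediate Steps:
m = 187
N(L, A) = 2*A
S(u, o) = -181 - 2*u*o² (S(u, o) = 6 - (((2*o)*u)*o + 187) = 6 - ((2*o*u)*o + 187) = 6 - (2*u*o² + 187) = 6 - (187 + 2*u*o²) = 6 + (-187 - 2*u*o²) = -181 - 2*u*o²)
-31771 - S(x, 64) = -31771 - (-181 - 2*(-122)*64²) = -31771 - (-181 - 2*(-122)*4096) = -31771 - (-181 + 999424) = -31771 - 1*999243 = -31771 - 999243 = -1031014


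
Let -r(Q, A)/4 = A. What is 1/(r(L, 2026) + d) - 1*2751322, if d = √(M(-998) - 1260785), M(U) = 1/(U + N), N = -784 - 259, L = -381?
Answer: -187936700152265494/68307780821 - I*√5252028121626/136615561642 ≈ -2.7513e+6 - 1.6775e-5*I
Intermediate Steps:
r(Q, A) = -4*A
N = -1043
M(U) = 1/(-1043 + U) (M(U) = 1/(U - 1043) = 1/(-1043 + U))
d = I*√5252028121626/2041 (d = √(1/(-1043 - 998) - 1260785) = √(1/(-2041) - 1260785) = √(-1/2041 - 1260785) = √(-2573262186/2041) = I*√5252028121626/2041 ≈ 1122.8*I)
1/(r(L, 2026) + d) - 1*2751322 = 1/(-4*2026 + I*√5252028121626/2041) - 1*2751322 = 1/(-8104 + I*√5252028121626/2041) - 2751322 = -2751322 + 1/(-8104 + I*√5252028121626/2041)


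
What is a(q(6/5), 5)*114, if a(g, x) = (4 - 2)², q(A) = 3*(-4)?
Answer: 456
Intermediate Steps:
q(A) = -12
a(g, x) = 4 (a(g, x) = 2² = 4)
a(q(6/5), 5)*114 = 4*114 = 456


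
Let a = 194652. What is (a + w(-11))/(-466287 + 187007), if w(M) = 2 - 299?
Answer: -38871/55856 ≈ -0.69591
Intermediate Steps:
w(M) = -297
(a + w(-11))/(-466287 + 187007) = (194652 - 297)/(-466287 + 187007) = 194355/(-279280) = 194355*(-1/279280) = -38871/55856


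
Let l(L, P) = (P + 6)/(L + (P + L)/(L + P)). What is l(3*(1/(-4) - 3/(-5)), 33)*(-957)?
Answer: -746460/41 ≈ -18206.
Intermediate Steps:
l(L, P) = (6 + P)/(1 + L) (l(L, P) = (6 + P)/(L + (L + P)/(L + P)) = (6 + P)/(L + 1) = (6 + P)/(1 + L))
l(3*(1/(-4) - 3/(-5)), 33)*(-957) = ((6 + 33)/(1 + 3*(1/(-4) - 3/(-5))))*(-957) = (39/(1 + 3*(-¼ - 3*(-⅕))))*(-957) = (39/(1 + 3*(-¼ + ⅗)))*(-957) = (39/(1 + 3*(7/20)))*(-957) = (39/(1 + 21/20))*(-957) = (39/(41/20))*(-957) = ((20/41)*39)*(-957) = (780/41)*(-957) = -746460/41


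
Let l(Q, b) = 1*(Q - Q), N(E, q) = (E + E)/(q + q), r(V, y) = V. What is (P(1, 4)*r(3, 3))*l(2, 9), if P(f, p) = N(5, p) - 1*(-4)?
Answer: 0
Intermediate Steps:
N(E, q) = E/q (N(E, q) = (2*E)/((2*q)) = (2*E)*(1/(2*q)) = E/q)
l(Q, b) = 0 (l(Q, b) = 1*0 = 0)
P(f, p) = 4 + 5/p (P(f, p) = 5/p - 1*(-4) = 5/p + 4 = 4 + 5/p)
(P(1, 4)*r(3, 3))*l(2, 9) = ((4 + 5/4)*3)*0 = ((21/4)*3)*0 = (63/4)*0 = 0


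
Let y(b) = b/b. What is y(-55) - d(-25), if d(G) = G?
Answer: 26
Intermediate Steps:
y(b) = 1
y(-55) - d(-25) = 1 - 1*(-25) = 1 + 25 = 26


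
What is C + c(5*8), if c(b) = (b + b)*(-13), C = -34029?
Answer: -35069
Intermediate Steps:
c(b) = -26*b (c(b) = (2*b)*(-13) = -26*b)
C + c(5*8) = -34029 - 130*8 = -34029 - 26*40 = -34029 - 1040 = -35069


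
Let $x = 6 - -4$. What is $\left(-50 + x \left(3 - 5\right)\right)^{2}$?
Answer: $4900$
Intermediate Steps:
$x = 10$ ($x = 6 + 4 = 10$)
$\left(-50 + x \left(3 - 5\right)\right)^{2} = \left(-50 + 10 \left(3 - 5\right)\right)^{2} = \left(-50 + 10 \left(-2\right)\right)^{2} = \left(-50 - 20\right)^{2} = \left(-70\right)^{2} = 4900$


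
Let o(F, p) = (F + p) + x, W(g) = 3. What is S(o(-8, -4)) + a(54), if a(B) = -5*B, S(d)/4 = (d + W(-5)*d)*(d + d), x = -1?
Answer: 5138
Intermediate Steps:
o(F, p) = -1 + F + p (o(F, p) = (F + p) - 1 = -1 + F + p)
S(d) = 32*d² (S(d) = 4*((d + 3*d)*(d + d)) = 4*((4*d)*(2*d)) = 4*(8*d²) = 32*d²)
S(o(-8, -4)) + a(54) = 32*(-1 - 8 - 4)² - 5*54 = 32*(-13)² - 270 = 32*169 - 270 = 5408 - 270 = 5138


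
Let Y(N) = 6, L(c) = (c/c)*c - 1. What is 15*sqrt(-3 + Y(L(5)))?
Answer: 15*sqrt(3) ≈ 25.981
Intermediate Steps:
L(c) = -1 + c (L(c) = 1*c - 1 = c - 1 = -1 + c)
15*sqrt(-3 + Y(L(5))) = 15*sqrt(-3 + 6) = 15*sqrt(3)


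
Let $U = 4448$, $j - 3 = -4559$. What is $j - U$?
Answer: $-9004$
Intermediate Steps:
$j = -4556$ ($j = 3 - 4559 = -4556$)
$j - U = -4556 - 4448 = -9004$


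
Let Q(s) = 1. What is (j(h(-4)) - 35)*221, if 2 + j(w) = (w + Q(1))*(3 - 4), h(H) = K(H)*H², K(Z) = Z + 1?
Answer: 2210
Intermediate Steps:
K(Z) = 1 + Z
h(H) = H²*(1 + H) (h(H) = (1 + H)*H² = H²*(1 + H))
j(w) = -3 - w (j(w) = -2 + (w + 1)*(3 - 4) = -2 + (1 + w)*(-1) = -2 + (-1 - w) = -3 - w)
(j(h(-4)) - 35)*221 = ((-3 - (-4)²*(1 - 4)) - 35)*221 = ((-3 - 16*(-3)) - 35)*221 = ((-3 - 1*(-48)) - 35)*221 = ((-3 + 48) - 35)*221 = (45 - 35)*221 = 10*221 = 2210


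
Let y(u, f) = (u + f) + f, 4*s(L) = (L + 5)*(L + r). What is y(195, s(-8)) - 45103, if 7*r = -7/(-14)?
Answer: -1257091/28 ≈ -44896.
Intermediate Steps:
r = 1/14 (r = (-7/(-14))/7 = (-7*(-1/14))/7 = (⅐)*(½) = 1/14 ≈ 0.071429)
s(L) = (5 + L)*(1/14 + L)/4 (s(L) = ((L + 5)*(L + 1/14))/4 = ((5 + L)*(1/14 + L))/4 = (5 + L)*(1/14 + L)/4)
y(u, f) = u + 2*f (y(u, f) = (f + u) + f = u + 2*f)
y(195, s(-8)) - 45103 = (195 + 2*(5/56 + (¼)*(-8)² + (71/56)*(-8))) - 45103 = (195 + 2*(5/56 + (¼)*64 - 71/7)) - 45103 = (195 + 2*(5/56 + 16 - 71/7)) - 45103 = (195 + 2*(333/56)) - 45103 = (195 + 333/28) - 45103 = 5793/28 - 45103 = -1257091/28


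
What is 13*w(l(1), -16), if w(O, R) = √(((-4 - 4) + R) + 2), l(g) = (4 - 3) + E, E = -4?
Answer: 13*I*√22 ≈ 60.975*I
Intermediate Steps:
l(g) = -3 (l(g) = (4 - 3) - 4 = 1 - 4 = -3)
w(O, R) = √(-6 + R) (w(O, R) = √((-8 + R) + 2) = √(-6 + R))
13*w(l(1), -16) = 13*√(-6 - 16) = 13*√(-22) = 13*(I*√22) = 13*I*√22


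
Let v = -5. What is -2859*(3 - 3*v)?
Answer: -51462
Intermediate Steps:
-2859*(3 - 3*v) = -2859*(3 - 3*(-5)) = -2859*(3 + 15) = -2859*18 = -51462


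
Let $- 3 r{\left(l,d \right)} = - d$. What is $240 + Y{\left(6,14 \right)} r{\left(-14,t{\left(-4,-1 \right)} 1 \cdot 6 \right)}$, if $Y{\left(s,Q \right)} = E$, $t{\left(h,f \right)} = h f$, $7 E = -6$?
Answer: $\frac{1632}{7} \approx 233.14$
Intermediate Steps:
$E = - \frac{6}{7}$ ($E = \frac{1}{7} \left(-6\right) = - \frac{6}{7} \approx -0.85714$)
$t{\left(h,f \right)} = f h$
$Y{\left(s,Q \right)} = - \frac{6}{7}$
$r{\left(l,d \right)} = \frac{d}{3}$ ($r{\left(l,d \right)} = - \frac{\left(-1\right) d}{3} = \frac{d}{3}$)
$240 + Y{\left(6,14 \right)} r{\left(-14,t{\left(-4,-1 \right)} 1 \cdot 6 \right)} = 240 - \frac{6 \frac{\left(-1\right) \left(-4\right) 1 \cdot 6}{3}}{7} = 240 - \frac{6 \frac{4 \cdot 1 \cdot 6}{3}}{7} = 240 - \frac{6 \frac{4 \cdot 6}{3}}{7} = 240 - \frac{6 \cdot \frac{1}{3} \cdot 24}{7} = 240 - \frac{48}{7} = \frac{1632}{7}$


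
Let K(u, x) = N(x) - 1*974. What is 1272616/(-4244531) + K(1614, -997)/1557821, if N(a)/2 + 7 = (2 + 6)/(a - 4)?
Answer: -1988688295802860/6618831746477951 ≈ -0.30046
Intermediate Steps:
N(a) = -14 + 16/(-4 + a) (N(a) = -14 + 2*((2 + 6)/(a - 4)) = -14 + 2*(8/(-4 + a)) = -14 + 16/(-4 + a))
K(u, x) = -974 + 2*(36 - 7*x)/(-4 + x) (K(u, x) = 2*(36 - 7*x)/(-4 + x) - 1*974 = 2*(36 - 7*x)/(-4 + x) - 974 = -974 + 2*(36 - 7*x)/(-4 + x))
1272616/(-4244531) + K(1614, -997)/1557821 = 1272616/(-4244531) + (4*(992 - 247*(-997))/(-4 - 997))/1557821 = 1272616*(-1/4244531) + (4*(992 + 246259)/(-1001))*(1/1557821) = -1272616/4244531 + (4*(-1/1001)*247251)*(1/1557821) = -1272616/4244531 - 989004/1001*1/1557821 = -1272616/4244531 - 989004/1559378821 = -1988688295802860/6618831746477951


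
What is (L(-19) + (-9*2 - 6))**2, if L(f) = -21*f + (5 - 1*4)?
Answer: 141376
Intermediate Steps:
L(f) = 1 - 21*f (L(f) = -21*f + (5 - 4) = -21*f + 1 = 1 - 21*f)
(L(-19) + (-9*2 - 6))**2 = ((1 - 21*(-19)) + (-9*2 - 6))**2 = ((1 + 399) + (-18 - 6))**2 = (400 - 24)**2 = 376**2 = 141376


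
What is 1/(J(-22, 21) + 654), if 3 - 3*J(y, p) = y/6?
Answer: 9/5906 ≈ 0.0015239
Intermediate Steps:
J(y, p) = 1 - y/18 (J(y, p) = 1 - y/(3*6) = 1 - y/18)
1/(J(-22, 21) + 654) = 1/((1 - 1/18*(-22)) + 654) = 1/((1 + 11/9) + 654) = 1/(20/9 + 654) = 1/(5906/9) = 9/5906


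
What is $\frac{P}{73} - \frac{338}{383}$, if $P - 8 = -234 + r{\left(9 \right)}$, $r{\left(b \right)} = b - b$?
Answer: $- \frac{111232}{27959} \approx -3.9784$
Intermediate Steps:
$r{\left(b \right)} = 0$
$P = -226$ ($P = 8 + \left(-234 + 0\right) = 8 - 234 = -226$)
$\frac{P}{73} - \frac{338}{383} = - \frac{226}{73} - \frac{338}{383} = - \frac{111232}{27959}$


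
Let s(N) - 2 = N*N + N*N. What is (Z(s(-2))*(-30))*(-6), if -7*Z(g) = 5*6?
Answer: -5400/7 ≈ -771.43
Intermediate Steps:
s(N) = 2 + 2*N² (s(N) = 2 + (N*N + N*N) = 2 + (N² + N²) = 2 + 2*N²)
Z(g) = -30/7 (Z(g) = -5*6/7 = -⅐*30 = -30/7)
(Z(s(-2))*(-30))*(-6) = -30/7*(-30)*(-6) = (900/7)*(-6) = -5400/7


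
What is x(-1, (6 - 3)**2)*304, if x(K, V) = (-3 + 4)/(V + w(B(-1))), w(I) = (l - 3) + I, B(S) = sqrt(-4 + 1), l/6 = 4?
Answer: 3040/301 - 304*I*sqrt(3)/903 ≈ 10.1 - 0.5831*I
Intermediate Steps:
l = 24 (l = 6*4 = 24)
B(S) = I*sqrt(3) (B(S) = sqrt(-3) = I*sqrt(3))
w(I) = 21 + I (w(I) = (24 - 3) + I = 21 + I)
x(K, V) = 1/(21 + V + I*sqrt(3)) (x(K, V) = (-3 + 4)/(V + (21 + I*sqrt(3))) = 1/(21 + V + I*sqrt(3)))
x(-1, (6 - 3)**2)*304 = 304/(21 + (6 - 3)**2 + I*sqrt(3)) = 304/(21 + 3**2 + I*sqrt(3)) = 304/(21 + 9 + I*sqrt(3)) = 304/(30 + I*sqrt(3))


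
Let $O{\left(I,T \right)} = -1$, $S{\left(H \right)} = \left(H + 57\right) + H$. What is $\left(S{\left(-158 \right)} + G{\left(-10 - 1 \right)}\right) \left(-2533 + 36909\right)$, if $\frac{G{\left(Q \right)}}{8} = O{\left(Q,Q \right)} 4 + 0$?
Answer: $-10003416$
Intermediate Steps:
$S{\left(H \right)} = 57 + 2 H$ ($S{\left(H \right)} = \left(57 + H\right) + H = 57 + 2 H$)
$G{\left(Q \right)} = -32$ ($G{\left(Q \right)} = 8 \left(\left(-1\right) 4 + 0\right) = 8 \left(-4 + 0\right) = 8 \left(-4\right) = -32$)
$\left(S{\left(-158 \right)} + G{\left(-10 - 1 \right)}\right) \left(-2533 + 36909\right) = \left(\left(57 + 2 \left(-158\right)\right) - 32\right) \left(-2533 + 36909\right) = \left(\left(57 - 316\right) - 32\right) 34376 = \left(-259 - 32\right) 34376 = \left(-291\right) 34376 = -10003416$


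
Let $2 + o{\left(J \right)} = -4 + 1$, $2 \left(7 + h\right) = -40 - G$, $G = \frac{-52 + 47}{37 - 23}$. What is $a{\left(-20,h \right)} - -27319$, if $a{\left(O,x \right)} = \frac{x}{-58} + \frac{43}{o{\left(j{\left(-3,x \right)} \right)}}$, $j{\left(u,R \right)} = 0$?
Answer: $\frac{221764203}{8120} \approx 27311.0$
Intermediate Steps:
$G = - \frac{5}{14} \approx -0.35714$
$h = - \frac{751}{28}$ ($h = -7 + \frac{-40 - - \frac{5}{14}}{2} = -7 + \frac{-40 + \frac{5}{14}}{2} = -7 + \frac{1}{2} \left(- \frac{555}{14}\right) = -7 - \frac{555}{28} = - \frac{751}{28} \approx -26.821$)
$o{\left(J \right)} = -5$ ($o{\left(J \right)} = -2 + \left(-4 + 1\right) = -2 - 3 = -5$)
$a{\left(O,x \right)} = - \frac{43}{5} - \frac{x}{58}$ ($a{\left(O,x \right)} = \frac{x}{-58} + \frac{43}{-5} = x \left(- \frac{1}{58}\right) + 43 \left(- \frac{1}{5}\right) = - \frac{x}{58} - \frac{43}{5} = - \frac{43}{5} - \frac{x}{58}$)
$a{\left(-20,h \right)} - -27319 = \left(- \frac{43}{5} - - \frac{751}{1624}\right) - -27319 = \left(- \frac{43}{5} + \frac{751}{1624}\right) + 27319 = - \frac{66077}{8120} + 27319 = \frac{221764203}{8120}$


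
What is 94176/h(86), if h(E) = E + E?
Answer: 23544/43 ≈ 547.54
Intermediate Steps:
h(E) = 2*E
94176/h(86) = 94176/((2*86)) = 94176/172 = 94176*(1/172) = 23544/43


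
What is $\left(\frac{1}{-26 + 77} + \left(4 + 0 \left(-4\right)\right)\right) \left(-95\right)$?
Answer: $- \frac{19475}{51} \approx -381.86$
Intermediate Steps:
$\left(\frac{1}{-26 + 77} + \left(4 + 0 \left(-4\right)\right)\right) \left(-95\right) = \left(\frac{1}{51} + \left(4 + 0\right)\right) \left(-95\right) = \left(\frac{1}{51} + 4\right) \left(-95\right) = \frac{205}{51} \left(-95\right) = - \frac{19475}{51}$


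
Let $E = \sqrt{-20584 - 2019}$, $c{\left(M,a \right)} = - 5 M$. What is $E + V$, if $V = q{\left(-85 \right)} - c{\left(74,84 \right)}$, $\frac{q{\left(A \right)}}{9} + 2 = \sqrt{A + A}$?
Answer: $352 + i \sqrt{22603} + 9 i \sqrt{170} \approx 352.0 + 267.69 i$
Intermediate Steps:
$q{\left(A \right)} = -18 + 9 \sqrt{2} \sqrt{A}$ ($q{\left(A \right)} = -18 + 9 \sqrt{A + A} = -18 + 9 \sqrt{2 A} = -18 + 9 \sqrt{2} \sqrt{A}$)
$V = 352 + 9 i \sqrt{170}$ ($V = \left(-18 + 9 \sqrt{2} \sqrt{-85}\right) - \left(-5\right) 74 = \left(-18 + 9 \sqrt{2} i \sqrt{85}\right) - -370 = \left(-18 + 9 i \sqrt{170}\right) + 370 = 352 + 9 i \sqrt{170} \approx 352.0 + 117.35 i$)
$E = i \sqrt{22603}$ ($E = \sqrt{-22603} = i \sqrt{22603} \approx 150.34 i$)
$E + V = i \sqrt{22603} + \left(352 + 9 i \sqrt{170}\right) = 352 + i \sqrt{22603} + 9 i \sqrt{170}$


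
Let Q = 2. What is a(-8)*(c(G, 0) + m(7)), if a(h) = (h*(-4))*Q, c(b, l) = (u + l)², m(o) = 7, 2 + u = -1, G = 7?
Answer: 1024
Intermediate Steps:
u = -3 (u = -2 - 1 = -3)
c(b, l) = (-3 + l)²
a(h) = -8*h (a(h) = (h*(-4))*2 = -4*h*2 = -8*h)
a(-8)*(c(G, 0) + m(7)) = (-8*(-8))*((-3 + 0)² + 7) = 64*((-3)² + 7) = 64*(9 + 7) = 64*16 = 1024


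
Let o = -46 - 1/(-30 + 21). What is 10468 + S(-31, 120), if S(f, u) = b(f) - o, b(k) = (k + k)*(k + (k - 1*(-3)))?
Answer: 127547/9 ≈ 14172.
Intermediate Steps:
o = -413/9 (o = -46 - 1/(-9) = -46 - 1*(-⅑) = -46 + ⅑ = -413/9 ≈ -45.889)
b(k) = 2*k*(3 + 2*k) (b(k) = (2*k)*(k + (k + 3)) = (2*k)*(k + (3 + k)) = (2*k)*(3 + 2*k) = 2*k*(3 + 2*k))
S(f, u) = 413/9 + 2*f*(3 + 2*f) (S(f, u) = 2*f*(3 + 2*f) - 1*(-413/9) = 2*f*(3 + 2*f) + 413/9 = 413/9 + 2*f*(3 + 2*f))
10468 + S(-31, 120) = 10468 + (413/9 + 2*(-31)*(3 + 2*(-31))) = 10468 + (413/9 + 2*(-31)*(3 - 62)) = 10468 + (413/9 + 2*(-31)*(-59)) = 10468 + (413/9 + 3658) = 10468 + 33335/9 = 127547/9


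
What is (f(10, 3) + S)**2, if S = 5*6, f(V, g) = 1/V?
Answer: 90601/100 ≈ 906.01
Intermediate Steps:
S = 30
(f(10, 3) + S)**2 = (1/10 + 30)**2 = (301/10)**2 = 90601/100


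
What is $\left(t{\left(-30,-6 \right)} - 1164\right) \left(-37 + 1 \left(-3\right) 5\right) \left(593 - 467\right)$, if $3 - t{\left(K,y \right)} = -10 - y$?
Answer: $7580664$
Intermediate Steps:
$t{\left(K,y \right)} = 13 + y$ ($t{\left(K,y \right)} = 3 - \left(-10 - y\right) = 3 + \left(10 + y\right) = 13 + y$)
$\left(t{\left(-30,-6 \right)} - 1164\right) \left(-37 + 1 \left(-3\right) 5\right) \left(593 - 467\right) = \left(\left(13 - 6\right) - 1164\right) \left(-37 + 1 \left(-3\right) 5\right) \left(593 - 467\right) = \left(7 - 1164\right) \left(-37 - 15\right) 126 = - 1157 \left(-37 - 15\right) 126 = - 1157 \left(\left(-52\right) 126\right) = \left(-1157\right) \left(-6552\right) = 7580664$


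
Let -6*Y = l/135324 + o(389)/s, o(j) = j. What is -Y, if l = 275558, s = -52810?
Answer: 906223559/2679922665 ≈ 0.33815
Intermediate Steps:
Y = -906223559/2679922665 (Y = -(275558/135324 + 389/(-52810))/6 = -(275558*(1/135324) + 389*(-1/52810))/6 = -(137779/67662 - 389/52810)/6 = -⅙*1812447118/893307555 = -906223559/2679922665 ≈ -0.33815)
-Y = -1*(-906223559/2679922665) = 906223559/2679922665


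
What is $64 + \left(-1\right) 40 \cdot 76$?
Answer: $-2976$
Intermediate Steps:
$64 + \left(-1\right) 40 \cdot 76 = 64 - 3040 = -2976$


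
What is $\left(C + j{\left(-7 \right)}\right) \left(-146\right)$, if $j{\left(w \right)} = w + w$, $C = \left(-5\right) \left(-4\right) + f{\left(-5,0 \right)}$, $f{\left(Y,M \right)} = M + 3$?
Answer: $-1314$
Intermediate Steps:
$f{\left(Y,M \right)} = 3 + M$
$C = 23$ ($C = \left(-5\right) \left(-4\right) + \left(3 + 0\right) = 20 + 3 = 23$)
$j{\left(w \right)} = 2 w$
$\left(C + j{\left(-7 \right)}\right) \left(-146\right) = \left(23 + 2 \left(-7\right)\right) \left(-146\right) = \left(23 - 14\right) \left(-146\right) = 9 \left(-146\right) = -1314$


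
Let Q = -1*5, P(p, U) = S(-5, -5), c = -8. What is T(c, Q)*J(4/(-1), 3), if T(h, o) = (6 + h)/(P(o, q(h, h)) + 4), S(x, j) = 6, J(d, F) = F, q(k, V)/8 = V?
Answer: -⅗ ≈ -0.60000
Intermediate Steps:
q(k, V) = 8*V
P(p, U) = 6
Q = -5
T(h, o) = ⅗ + h/10 (T(h, o) = (6 + h)/(6 + 4) = (6 + h)/10 = (6 + h)*(⅒) = ⅗ + h/10)
T(c, Q)*J(4/(-1), 3) = (⅗ + (⅒)*(-8))*3 = (⅗ - ⅘)*3 = -⅕*3 = -⅗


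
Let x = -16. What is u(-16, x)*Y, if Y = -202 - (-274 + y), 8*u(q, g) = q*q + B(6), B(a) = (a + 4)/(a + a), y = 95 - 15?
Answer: -1541/6 ≈ -256.83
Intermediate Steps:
y = 80
B(a) = (4 + a)/(2*a) (B(a) = (4 + a)/((2*a)) = (4 + a)*(1/(2*a)) = (4 + a)/(2*a))
u(q, g) = 5/48 + q**2/8 (u(q, g) = (q*q + (1/2)*(4 + 6)/6)/8 = (q**2 + (1/2)*(1/6)*10)/8 = (q**2 + 5/6)/8 = (5/6 + q**2)/8 = 5/48 + q**2/8)
Y = -8 (Y = -202 - (-274 + 80) = -202 - 1*(-194) = -202 + 194 = -8)
u(-16, x)*Y = (5/48 + (1/8)*(-16)**2)*(-8) = (5/48 + (1/8)*256)*(-8) = (5/48 + 32)*(-8) = (1541/48)*(-8) = -1541/6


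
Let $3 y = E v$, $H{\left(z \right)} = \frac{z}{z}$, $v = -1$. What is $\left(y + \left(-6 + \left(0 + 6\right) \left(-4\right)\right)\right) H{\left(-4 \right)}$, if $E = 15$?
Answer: $-35$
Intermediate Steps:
$H{\left(z \right)} = 1$
$y = -5$ ($y = \frac{15 \left(-1\right)}{3} = \frac{1}{3} \left(-15\right) = -5$)
$\left(y + \left(-6 + \left(0 + 6\right) \left(-4\right)\right)\right) H{\left(-4 \right)} = \left(-5 + \left(-6 + \left(0 + 6\right) \left(-4\right)\right)\right) 1 = \left(-5 + \left(-6 + 6 \left(-4\right)\right)\right) 1 = \left(-5 - 30\right) 1 = \left(-35\right) 1 = -35$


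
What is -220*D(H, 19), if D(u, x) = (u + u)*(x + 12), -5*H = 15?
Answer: 40920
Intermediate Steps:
H = -3 (H = -⅕*15 = -3)
D(u, x) = 2*u*(12 + x) (D(u, x) = (2*u)*(12 + x) = 2*u*(12 + x))
-220*D(H, 19) = -440*(-3)*(12 + 19) = -440*(-3)*31 = -220*(-186) = 40920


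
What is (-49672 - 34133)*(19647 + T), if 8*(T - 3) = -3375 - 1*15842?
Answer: -11563665315/8 ≈ -1.4455e+9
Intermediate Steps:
T = -19193/8 (T = 3 + (-3375 - 1*15842)/8 = 3 + (-3375 - 15842)/8 = 3 + (⅛)*(-19217) = 3 - 19217/8 = -19193/8 ≈ -2399.1)
(-49672 - 34133)*(19647 + T) = (-49672 - 34133)*(19647 - 19193/8) = -83805*137983/8 = -11563665315/8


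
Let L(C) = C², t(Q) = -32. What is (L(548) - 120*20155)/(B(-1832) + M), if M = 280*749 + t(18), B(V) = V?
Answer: -264787/25982 ≈ -10.191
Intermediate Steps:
M = 209688 (M = 280*749 - 32 = 209720 - 32 = 209688)
(L(548) - 120*20155)/(B(-1832) + M) = (548² - 120*20155)/(-1832 + 209688) = (300304 - 2418600)/207856 = -2118296*1/207856 = -264787/25982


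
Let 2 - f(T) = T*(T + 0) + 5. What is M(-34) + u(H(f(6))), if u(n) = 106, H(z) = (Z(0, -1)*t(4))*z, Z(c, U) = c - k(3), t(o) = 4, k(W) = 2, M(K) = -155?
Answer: -49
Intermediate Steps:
Z(c, U) = -2 + c (Z(c, U) = c - 1*2 = c - 2 = -2 + c)
f(T) = -3 - T² (f(T) = 2 - (T*(T + 0) + 5) = 2 - (T*T + 5) = 2 - (T² + 5) = 2 - (5 + T²) = 2 + (-5 - T²) = -3 - T²)
H(z) = -8*z (H(z) = ((-2 + 0)*4)*z = (-2*4)*z = -8*z)
M(-34) + u(H(f(6))) = -155 + 106 = -49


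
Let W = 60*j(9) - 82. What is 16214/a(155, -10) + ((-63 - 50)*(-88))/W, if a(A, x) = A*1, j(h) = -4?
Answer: 1839794/24955 ≈ 73.724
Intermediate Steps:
a(A, x) = A
W = -322 (W = 60*(-4) - 82 = -240 - 82 = -322)
16214/a(155, -10) + ((-63 - 50)*(-88))/W = 16214/155 + ((-63 - 50)*(-88))/(-322) = 16214*(1/155) - 113*(-88)*(-1/322) = 16214/155 + 9944*(-1/322) = 16214/155 - 4972/161 = 1839794/24955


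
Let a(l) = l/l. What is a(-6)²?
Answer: 1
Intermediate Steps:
a(l) = 1
a(-6)² = 1² = 1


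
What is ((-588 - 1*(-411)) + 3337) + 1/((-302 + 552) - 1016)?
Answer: 2420559/766 ≈ 3160.0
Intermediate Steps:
((-588 - 1*(-411)) + 3337) + 1/((-302 + 552) - 1016) = ((-588 + 411) + 3337) + 1/(250 - 1016) = (-177 + 3337) + 1/(-766) = 3160 - 1/766 = 2420559/766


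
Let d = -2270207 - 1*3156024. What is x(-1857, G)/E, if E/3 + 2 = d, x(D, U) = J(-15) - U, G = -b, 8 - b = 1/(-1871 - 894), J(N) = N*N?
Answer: -644246/45010602735 ≈ -1.4313e-5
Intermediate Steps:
J(N) = N²
b = 22121/2765 (b = 8 - 1/(-1871 - 894) = 8 - 1/(-2765) = 8 - 1*(-1/2765) = 8 + 1/2765 = 22121/2765 ≈ 8.0004)
G = -22121/2765 (G = -1*22121/2765 = -22121/2765 ≈ -8.0004)
x(D, U) = 225 - U (x(D, U) = (-15)² - U = 225 - U)
d = -5426231 (d = -2270207 - 3156024 = -5426231)
E = -16278699 (E = -6 + 3*(-5426231) = -6 - 16278693 = -16278699)
x(-1857, G)/E = (225 - 1*(-22121/2765))/(-16278699) = (225 + 22121/2765)*(-1/16278699) = (644246/2765)*(-1/16278699) = -644246/45010602735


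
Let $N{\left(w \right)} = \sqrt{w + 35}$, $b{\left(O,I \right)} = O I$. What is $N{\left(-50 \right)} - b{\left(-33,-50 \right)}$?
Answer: $-1650 + i \sqrt{15} \approx -1650.0 + 3.873 i$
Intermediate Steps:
$b{\left(O,I \right)} = I O$
$N{\left(w \right)} = \sqrt{35 + w}$
$N{\left(-50 \right)} - b{\left(-33,-50 \right)} = \sqrt{35 - 50} - \left(-50\right) \left(-33\right) = \sqrt{-15} - 1650 = i \sqrt{15} - 1650 = -1650 + i \sqrt{15}$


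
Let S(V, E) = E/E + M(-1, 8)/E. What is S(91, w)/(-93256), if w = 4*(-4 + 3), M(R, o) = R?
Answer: -5/373024 ≈ -1.3404e-5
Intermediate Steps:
w = -4 (w = 4*(-1) = -4)
S(V, E) = 1 - 1/E (S(V, E) = E/E - 1/E = 1 - 1/E)
S(91, w)/(-93256) = ((-1 - 4)/(-4))/(-93256) = -¼*(-5)*(-1/93256) = (5/4)*(-1/93256) = -5/373024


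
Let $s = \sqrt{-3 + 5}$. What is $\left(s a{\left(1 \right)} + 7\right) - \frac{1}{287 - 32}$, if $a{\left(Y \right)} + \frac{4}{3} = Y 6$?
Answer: $\frac{1784}{255} + \frac{14 \sqrt{2}}{3} \approx 13.596$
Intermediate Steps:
$s = \sqrt{2} \approx 1.4142$
$a{\left(Y \right)} = - \frac{4}{3} + 6 Y$ ($a{\left(Y \right)} = - \frac{4}{3} + Y 6 = - \frac{4}{3} + 6 Y$)
$\left(s a{\left(1 \right)} + 7\right) - \frac{1}{287 - 32} = \left(\sqrt{2} \left(- \frac{4}{3} + 6 \cdot 1\right) + 7\right) - \frac{1}{287 - 32} = \left(\sqrt{2} \left(- \frac{4}{3} + 6\right) + 7\right) - \frac{1}{255} = \left(\sqrt{2} \cdot \frac{14}{3} + 7\right) - \frac{1}{255} = \left(\frac{14 \sqrt{2}}{3} + 7\right) - \frac{1}{255} = \left(7 + \frac{14 \sqrt{2}}{3}\right) - \frac{1}{255} = \frac{1784}{255} + \frac{14 \sqrt{2}}{3}$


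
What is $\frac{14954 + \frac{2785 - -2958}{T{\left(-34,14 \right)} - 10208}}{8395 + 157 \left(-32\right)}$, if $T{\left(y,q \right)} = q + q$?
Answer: $\frac{152225977}{34316780} \approx 4.4359$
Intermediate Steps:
$T{\left(y,q \right)} = 2 q$
$\frac{14954 + \frac{2785 - -2958}{T{\left(-34,14 \right)} - 10208}}{8395 + 157 \left(-32\right)} = \frac{14954 + \frac{2785 - -2958}{2 \cdot 14 - 10208}}{8395 + 157 \left(-32\right)} = \frac{14954 + \frac{2785 + \left(-2471 + 5429\right)}{28 - 10208}}{8395 - 5024} = \frac{14954 + \frac{2785 + 2958}{-10180}}{3371} = \left(14954 + 5743 \left(- \frac{1}{10180}\right)\right) \frac{1}{3371} = \left(14954 - \frac{5743}{10180}\right) \frac{1}{3371} = \frac{152225977}{10180} \cdot \frac{1}{3371} = \frac{152225977}{34316780}$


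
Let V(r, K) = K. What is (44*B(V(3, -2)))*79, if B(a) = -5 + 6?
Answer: 3476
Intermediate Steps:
B(a) = 1
(44*B(V(3, -2)))*79 = (44*1)*79 = 44*79 = 3476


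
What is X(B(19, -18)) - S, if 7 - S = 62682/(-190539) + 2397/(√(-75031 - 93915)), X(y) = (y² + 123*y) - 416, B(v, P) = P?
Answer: -146926463/63513 - 141*I*√168946/9938 ≈ -2313.3 - 5.8317*I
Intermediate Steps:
X(y) = -416 + y² + 123*y
S = 465485/63513 + 141*I*√168946/9938 (S = 7 - (62682/(-190539) + 2397/(√(-75031 - 93915))) = 7 - (62682*(-1/190539) + 2397/(√(-168946))) = 7 - (-20894/63513 + 2397/((I*√168946))) = 7 - (-20894/63513 + 2397*(-I*√168946/168946)) = 7 - (-20894/63513 - 141*I*√168946/9938) = 7 + (20894/63513 + 141*I*√168946/9938) = 465485/63513 + 141*I*√168946/9938 ≈ 7.329 + 5.8317*I)
X(B(19, -18)) - S = (-416 + (-18)² + 123*(-18)) - (465485/63513 + 141*I*√168946/9938) = (-416 + 324 - 2214) + (-465485/63513 - 141*I*√168946/9938) = -2306 + (-465485/63513 - 141*I*√168946/9938) = -146926463/63513 - 141*I*√168946/9938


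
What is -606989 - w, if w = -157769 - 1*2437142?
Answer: 1987922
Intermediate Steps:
w = -2594911 (w = -157769 - 2437142 = -2594911)
-606989 - w = -606989 - 1*(-2594911) = -606989 + 2594911 = 1987922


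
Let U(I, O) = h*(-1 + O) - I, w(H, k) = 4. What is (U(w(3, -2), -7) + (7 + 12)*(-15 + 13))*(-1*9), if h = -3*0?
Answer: 378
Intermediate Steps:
h = 0
U(I, O) = -I (U(I, O) = 0*(-1 + O) - I = 0 - I = -I)
(U(w(3, -2), -7) + (7 + 12)*(-15 + 13))*(-1*9) = (-1*4 + (7 + 12)*(-15 + 13))*(-1*9) = (-4 + 19*(-2))*(-9) = (-4 - 38)*(-9) = -42*(-9) = 378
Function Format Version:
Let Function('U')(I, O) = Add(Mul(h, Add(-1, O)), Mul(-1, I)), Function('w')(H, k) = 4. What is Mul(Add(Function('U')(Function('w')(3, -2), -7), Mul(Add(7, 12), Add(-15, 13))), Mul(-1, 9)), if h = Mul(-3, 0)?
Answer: 378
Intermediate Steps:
h = 0
Function('U')(I, O) = Mul(-1, I) (Function('U')(I, O) = Add(Mul(0, Add(-1, O)), Mul(-1, I)) = Add(0, Mul(-1, I)) = Mul(-1, I))
Mul(Add(Function('U')(Function('w')(3, -2), -7), Mul(Add(7, 12), Add(-15, 13))), Mul(-1, 9)) = Mul(Add(Mul(-1, 4), Mul(Add(7, 12), Add(-15, 13))), Mul(-1, 9)) = Mul(Add(-4, Mul(19, -2)), -9) = Mul(Add(-4, -38), -9) = Mul(-42, -9) = 378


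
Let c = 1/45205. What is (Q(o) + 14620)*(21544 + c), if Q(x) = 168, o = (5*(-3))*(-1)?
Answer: 14401981752548/45205 ≈ 3.1859e+8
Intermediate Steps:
o = 15 (o = -15*(-1) = 15)
c = 1/45205 ≈ 2.2121e-5
(Q(o) + 14620)*(21544 + c) = (168 + 14620)*(21544 + 1/45205) = 14788*(973896521/45205) = 14401981752548/45205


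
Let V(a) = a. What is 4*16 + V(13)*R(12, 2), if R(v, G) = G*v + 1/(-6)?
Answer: 2243/6 ≈ 373.83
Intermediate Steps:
R(v, G) = -⅙ + G*v (R(v, G) = G*v - ⅙ = -⅙ + G*v)
4*16 + V(13)*R(12, 2) = 4*16 + 13*(-⅙ + 2*12) = 64 + 13*(-⅙ + 24) = 64 + 13*(143/6) = 64 + 1859/6 = 2243/6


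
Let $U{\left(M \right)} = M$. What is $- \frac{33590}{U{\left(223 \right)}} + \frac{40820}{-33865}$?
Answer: $- \frac{17640434}{116183} \approx -151.83$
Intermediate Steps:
$- \frac{33590}{U{\left(223 \right)}} + \frac{40820}{-33865} = - \frac{33590}{223} + \frac{40820}{-33865} = \left(-33590\right) \frac{1}{223} + 40820 \left(- \frac{1}{33865}\right) = - \frac{33590}{223} - \frac{628}{521} = - \frac{17640434}{116183}$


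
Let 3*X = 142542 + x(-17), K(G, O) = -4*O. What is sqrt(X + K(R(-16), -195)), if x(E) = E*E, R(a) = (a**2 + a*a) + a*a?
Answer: 13*sqrt(2577)/3 ≈ 219.98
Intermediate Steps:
R(a) = 3*a**2 (R(a) = (a**2 + a**2) + a**2 = 2*a**2 + a**2 = 3*a**2)
x(E) = E**2
X = 142831/3 (X = (142542 + (-17)**2)/3 = (142542 + 289)/3 = (1/3)*142831 = 142831/3 ≈ 47610.)
sqrt(X + K(R(-16), -195)) = sqrt(142831/3 - 4*(-195)) = sqrt(142831/3 + 780) = sqrt(145171/3) = 13*sqrt(2577)/3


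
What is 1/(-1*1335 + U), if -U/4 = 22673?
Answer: -1/92027 ≈ -1.0866e-5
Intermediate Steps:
U = -90692 (U = -4*22673 = -90692)
1/(-1*1335 + U) = 1/(-1*1335 - 90692) = 1/(-1335 - 90692) = 1/(-92027) = -1/92027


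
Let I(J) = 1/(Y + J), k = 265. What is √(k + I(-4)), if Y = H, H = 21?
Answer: √76602/17 ≈ 16.281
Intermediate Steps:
Y = 21
I(J) = 1/(21 + J)
√(k + I(-4)) = √(265 + 1/(21 - 4)) = √(265 + 1/17) = √(4506/17) = √76602/17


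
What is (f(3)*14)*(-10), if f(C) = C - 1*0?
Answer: -420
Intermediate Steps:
f(C) = C (f(C) = C + 0 = C)
(f(3)*14)*(-10) = (3*14)*(-10) = 42*(-10) = -420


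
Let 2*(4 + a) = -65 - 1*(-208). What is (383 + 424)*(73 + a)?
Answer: 226767/2 ≈ 1.1338e+5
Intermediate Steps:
a = 135/2 (a = -4 + (-65 - 1*(-208))/2 = -4 + (-65 + 208)/2 = -4 + (½)*143 = -4 + 143/2 = 135/2 ≈ 67.500)
(383 + 424)*(73 + a) = (383 + 424)*(73 + 135/2) = 807*(281/2) = 226767/2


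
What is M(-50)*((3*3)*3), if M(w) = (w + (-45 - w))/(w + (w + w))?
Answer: 81/10 ≈ 8.1000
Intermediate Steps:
M(w) = -15/w (M(w) = -45/(w + 2*w) = -45*1/(3*w) = -15/w)
M(-50)*((3*3)*3) = (-15/(-50))*((3*3)*3) = (-15*(-1/50))*(9*3) = (3/10)*27 = 81/10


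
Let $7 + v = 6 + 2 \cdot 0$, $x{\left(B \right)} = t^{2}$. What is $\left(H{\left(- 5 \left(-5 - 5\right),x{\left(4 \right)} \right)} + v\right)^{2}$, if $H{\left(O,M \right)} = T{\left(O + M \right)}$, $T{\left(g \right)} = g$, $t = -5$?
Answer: $5476$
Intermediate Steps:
$x{\left(B \right)} = 25$ ($x{\left(B \right)} = \left(-5\right)^{2} = 25$)
$H{\left(O,M \right)} = M + O$ ($H{\left(O,M \right)} = O + M = M + O$)
$v = -1$ ($v = -7 + \left(6 + 2 \cdot 0\right) = -7 + \left(6 + 0\right) = -7 + 6 = -1$)
$\left(H{\left(- 5 \left(-5 - 5\right),x{\left(4 \right)} \right)} + v\right)^{2} = \left(\left(25 - 5 \left(-5 - 5\right)\right) - 1\right)^{2} = \left(\left(25 - -50\right) - 1\right)^{2} = \left(\left(25 + 50\right) - 1\right)^{2} = \left(75 - 1\right)^{2} = 74^{2} = 5476$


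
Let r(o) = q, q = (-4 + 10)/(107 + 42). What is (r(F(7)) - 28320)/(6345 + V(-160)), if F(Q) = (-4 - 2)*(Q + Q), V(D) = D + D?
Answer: -4219674/897725 ≈ -4.7004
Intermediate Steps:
q = 6/149 ≈ 0.040268
V(D) = 2*D
F(Q) = -12*Q
r(o) = 6/149
(r(F(7)) - 28320)/(6345 + V(-160)) = (6/149 - 28320)/(6345 + 2*(-160)) = -4219674/(149*(6345 - 320)) = -4219674/149/6025 = -4219674/149*1/6025 = -4219674/897725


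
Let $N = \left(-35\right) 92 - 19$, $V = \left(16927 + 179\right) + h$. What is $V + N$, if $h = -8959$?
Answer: $4908$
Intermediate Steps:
$V = 8147$ ($V = \left(16927 + 179\right) - 8959 = 17106 - 8959 = 8147$)
$N = -3239$ ($N = -3220 - 19 = -3239$)
$V + N = 8147 - 3239 = 4908$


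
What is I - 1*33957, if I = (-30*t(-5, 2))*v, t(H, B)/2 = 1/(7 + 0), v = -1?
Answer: -237639/7 ≈ -33948.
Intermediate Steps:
t(H, B) = 2/7 (t(H, B) = 2/(7 + 0) = 2/7)
I = 60/7 (I = -30*2/7*(-1) = -60/7*(-1) = 60/7 ≈ 8.5714)
I - 1*33957 = 60/7 - 1*33957 = 60/7 - 33957 = -237639/7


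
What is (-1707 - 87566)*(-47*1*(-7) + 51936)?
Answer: -4665853345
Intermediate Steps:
(-1707 - 87566)*(-47*1*(-7) + 51936) = -89273*(-47*(-7) + 51936) = -89273*(329 + 51936) = -89273*52265 = -4665853345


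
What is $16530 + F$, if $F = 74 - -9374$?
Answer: $25978$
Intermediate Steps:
$F = 9448$ ($F = 74 + 9374 = 9448$)
$16530 + F = 16530 + 9448 = 25978$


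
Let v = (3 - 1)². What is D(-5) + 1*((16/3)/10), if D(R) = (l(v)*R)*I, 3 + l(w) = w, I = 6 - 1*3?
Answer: -217/15 ≈ -14.467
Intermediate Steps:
I = 3 (I = 6 - 3 = 3)
v = 4 (v = 2² = 4)
l(w) = -3 + w
D(R) = 3*R (D(R) = ((-3 + 4)*R)*3 = (1*R)*3 = R*3 = 3*R)
D(-5) + 1*((16/3)/10) = 3*(-5) + 1*((16/3)/10) = -15 + 1*((16*(⅓))*(⅒)) = -15 + 1*((16/3)*(⅒)) = -15 + 1*(8/15) = -15 + 8/15 = -217/15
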